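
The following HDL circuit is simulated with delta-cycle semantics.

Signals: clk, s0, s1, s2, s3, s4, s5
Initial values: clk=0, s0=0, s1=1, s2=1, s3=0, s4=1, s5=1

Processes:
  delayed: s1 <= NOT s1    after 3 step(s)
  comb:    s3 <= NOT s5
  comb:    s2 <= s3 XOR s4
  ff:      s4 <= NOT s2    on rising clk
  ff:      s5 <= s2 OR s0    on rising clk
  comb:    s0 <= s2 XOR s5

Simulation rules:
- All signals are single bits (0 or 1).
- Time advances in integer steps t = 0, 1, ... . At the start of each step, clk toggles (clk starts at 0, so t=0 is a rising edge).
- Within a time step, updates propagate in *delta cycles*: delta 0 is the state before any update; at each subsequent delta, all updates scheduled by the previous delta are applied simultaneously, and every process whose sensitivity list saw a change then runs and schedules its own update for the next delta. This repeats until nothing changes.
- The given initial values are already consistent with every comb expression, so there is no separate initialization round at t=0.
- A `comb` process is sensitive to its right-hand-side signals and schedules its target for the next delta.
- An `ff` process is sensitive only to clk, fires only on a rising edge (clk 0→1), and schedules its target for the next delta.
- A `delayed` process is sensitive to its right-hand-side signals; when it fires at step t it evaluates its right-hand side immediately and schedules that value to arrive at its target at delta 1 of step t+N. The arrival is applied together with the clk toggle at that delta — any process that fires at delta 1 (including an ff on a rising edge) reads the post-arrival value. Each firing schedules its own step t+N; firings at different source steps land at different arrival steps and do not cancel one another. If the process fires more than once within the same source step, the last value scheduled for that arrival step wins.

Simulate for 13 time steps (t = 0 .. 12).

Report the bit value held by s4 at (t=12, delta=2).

0

[bits: s0,s1,s2,clk,s4,s5,s3]
t=0: Δ0=0110110 Δ1=0111110 Δ2=0111010 Δ3=0101010 Δ4=1101010 | 4Δ
t=1: Δ0=1101010 Δ1=1100010 | 1Δ
t=2: Δ0=1100010 Δ1=1101010 Δ2=1101110 Δ3=1111110 Δ4=0111110 | 4Δ
t=3: Δ0=0111110 Δ1=0110110 | 1Δ
t=4: Δ0=0110110 Δ1=0111110 Δ2=0111010 Δ3=0101010 Δ4=1101010 | 4Δ
t=5: Δ0=1101010 Δ1=1100010 | 1Δ
t=6: Δ0=1100010 Δ1=1101010 Δ2=1101110 Δ3=1111110 Δ4=0111110 | 4Δ
t=7: Δ0=0111110 Δ1=0110110 | 1Δ
t=8: Δ0=0110110 Δ1=0111110 Δ2=0111010 Δ3=0101010 Δ4=1101010 | 4Δ
t=9: Δ0=1101010 Δ1=1100010 | 1Δ
t=10: Δ0=1100010 Δ1=1101010 Δ2=1101110 Δ3=1111110 Δ4=0111110 | 4Δ
t=11: Δ0=0111110 Δ1=0110110 | 1Δ
t=12: Δ0=0110110 Δ1=0111110 Δ2=0111010 Δ3=0101010 Δ4=1101010 | 4Δ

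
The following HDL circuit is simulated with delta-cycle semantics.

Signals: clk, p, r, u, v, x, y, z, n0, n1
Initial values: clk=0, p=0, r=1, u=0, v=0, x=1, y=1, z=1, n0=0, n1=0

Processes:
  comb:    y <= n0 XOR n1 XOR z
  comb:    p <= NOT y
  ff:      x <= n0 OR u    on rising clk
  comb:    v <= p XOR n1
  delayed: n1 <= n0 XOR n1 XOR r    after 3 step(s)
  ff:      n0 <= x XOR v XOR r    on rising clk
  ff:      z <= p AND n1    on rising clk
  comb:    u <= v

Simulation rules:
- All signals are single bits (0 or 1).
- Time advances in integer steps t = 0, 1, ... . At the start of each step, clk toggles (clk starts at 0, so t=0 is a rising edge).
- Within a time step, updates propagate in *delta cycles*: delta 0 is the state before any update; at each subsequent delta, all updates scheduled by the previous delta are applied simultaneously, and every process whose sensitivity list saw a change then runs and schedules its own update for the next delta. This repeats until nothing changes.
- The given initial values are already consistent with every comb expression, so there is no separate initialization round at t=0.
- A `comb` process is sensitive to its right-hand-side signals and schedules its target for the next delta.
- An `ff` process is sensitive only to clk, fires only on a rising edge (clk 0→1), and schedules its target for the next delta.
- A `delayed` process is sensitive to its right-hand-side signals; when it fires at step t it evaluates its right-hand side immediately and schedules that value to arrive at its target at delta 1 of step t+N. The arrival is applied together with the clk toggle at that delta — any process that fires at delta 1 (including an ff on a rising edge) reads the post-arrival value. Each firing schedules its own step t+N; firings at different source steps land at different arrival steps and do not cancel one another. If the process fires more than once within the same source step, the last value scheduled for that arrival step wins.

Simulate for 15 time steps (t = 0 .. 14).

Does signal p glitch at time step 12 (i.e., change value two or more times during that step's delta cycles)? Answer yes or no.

yes

t0.Δ0 y=1 u=0 x=1 z=1 p=0 n0=0 r=1 v=0 n1=0 clk=0
t0.Δ1 y=1 u=0 x=1 z=1 p=0 n0=0 r=1 v=0 n1=0 clk=1
t0.Δ2 y=1 u=0 x=0 z=0 p=0 n0=0 r=1 v=0 n1=0 clk=1
t0.Δ3 y=0 u=0 x=0 z=0 p=0 n0=0 r=1 v=0 n1=0 clk=1
t0.Δ4 y=0 u=0 x=0 z=0 p=1 n0=0 r=1 v=0 n1=0 clk=1
t0.Δ5 y=0 u=0 x=0 z=0 p=1 n0=0 r=1 v=1 n1=0 clk=1
t0.Δ6 y=0 u=1 x=0 z=0 p=1 n0=0 r=1 v=1 n1=0 clk=1
t1.Δ0 y=0 u=1 x=0 z=0 p=1 n0=0 r=1 v=1 n1=0 clk=1
t1.Δ1 y=0 u=1 x=0 z=0 p=1 n0=0 r=1 v=1 n1=0 clk=0
t2.Δ0 y=0 u=1 x=0 z=0 p=1 n0=0 r=1 v=1 n1=0 clk=0
t2.Δ1 y=0 u=1 x=0 z=0 p=1 n0=0 r=1 v=1 n1=0 clk=1
t2.Δ2 y=0 u=1 x=1 z=0 p=1 n0=0 r=1 v=1 n1=0 clk=1
t3.Δ0 y=0 u=1 x=1 z=0 p=1 n0=0 r=1 v=1 n1=0 clk=1
t3.Δ1 y=0 u=1 x=1 z=0 p=1 n0=0 r=1 v=1 n1=0 clk=0
t4.Δ0 y=0 u=1 x=1 z=0 p=1 n0=0 r=1 v=1 n1=0 clk=0
t4.Δ1 y=0 u=1 x=1 z=0 p=1 n0=0 r=1 v=1 n1=0 clk=1
t4.Δ2 y=0 u=1 x=1 z=0 p=1 n0=1 r=1 v=1 n1=0 clk=1
t4.Δ3 y=1 u=1 x=1 z=0 p=1 n0=1 r=1 v=1 n1=0 clk=1
t4.Δ4 y=1 u=1 x=1 z=0 p=0 n0=1 r=1 v=1 n1=0 clk=1
t4.Δ5 y=1 u=1 x=1 z=0 p=0 n0=1 r=1 v=0 n1=0 clk=1
t4.Δ6 y=1 u=0 x=1 z=0 p=0 n0=1 r=1 v=0 n1=0 clk=1
t5.Δ0 y=1 u=0 x=1 z=0 p=0 n0=1 r=1 v=0 n1=0 clk=1
t5.Δ1 y=1 u=0 x=1 z=0 p=0 n0=1 r=1 v=0 n1=0 clk=0
t6.Δ0 y=1 u=0 x=1 z=0 p=0 n0=1 r=1 v=0 n1=0 clk=0
t6.Δ1 y=1 u=0 x=1 z=0 p=0 n0=1 r=1 v=0 n1=0 clk=1
t6.Δ2 y=1 u=0 x=1 z=0 p=0 n0=0 r=1 v=0 n1=0 clk=1
t6.Δ3 y=0 u=0 x=1 z=0 p=0 n0=0 r=1 v=0 n1=0 clk=1
t6.Δ4 y=0 u=0 x=1 z=0 p=1 n0=0 r=1 v=0 n1=0 clk=1
t6.Δ5 y=0 u=0 x=1 z=0 p=1 n0=0 r=1 v=1 n1=0 clk=1
t6.Δ6 y=0 u=1 x=1 z=0 p=1 n0=0 r=1 v=1 n1=0 clk=1
t7.Δ0 y=0 u=1 x=1 z=0 p=1 n0=0 r=1 v=1 n1=0 clk=1
t7.Δ1 y=0 u=1 x=1 z=0 p=1 n0=0 r=1 v=1 n1=0 clk=0
t8.Δ0 y=0 u=1 x=1 z=0 p=1 n0=0 r=1 v=1 n1=0 clk=0
t8.Δ1 y=0 u=1 x=1 z=0 p=1 n0=0 r=1 v=1 n1=0 clk=1
t8.Δ2 y=0 u=1 x=1 z=0 p=1 n0=1 r=1 v=1 n1=0 clk=1
t8.Δ3 y=1 u=1 x=1 z=0 p=1 n0=1 r=1 v=1 n1=0 clk=1
t8.Δ4 y=1 u=1 x=1 z=0 p=0 n0=1 r=1 v=1 n1=0 clk=1
t8.Δ5 y=1 u=1 x=1 z=0 p=0 n0=1 r=1 v=0 n1=0 clk=1
t8.Δ6 y=1 u=0 x=1 z=0 p=0 n0=1 r=1 v=0 n1=0 clk=1
t9.Δ0 y=1 u=0 x=1 z=0 p=0 n0=1 r=1 v=0 n1=0 clk=1
t9.Δ1 y=1 u=0 x=1 z=0 p=0 n0=1 r=1 v=0 n1=1 clk=0
t9.Δ2 y=0 u=0 x=1 z=0 p=0 n0=1 r=1 v=1 n1=1 clk=0
t9.Δ3 y=0 u=1 x=1 z=0 p=1 n0=1 r=1 v=1 n1=1 clk=0
t9.Δ4 y=0 u=1 x=1 z=0 p=1 n0=1 r=1 v=0 n1=1 clk=0
t9.Δ5 y=0 u=0 x=1 z=0 p=1 n0=1 r=1 v=0 n1=1 clk=0
t10.Δ0 y=0 u=0 x=1 z=0 p=1 n0=1 r=1 v=0 n1=1 clk=0
t10.Δ1 y=0 u=0 x=1 z=0 p=1 n0=1 r=1 v=0 n1=1 clk=1
t10.Δ2 y=0 u=0 x=1 z=1 p=1 n0=0 r=1 v=0 n1=1 clk=1
t11.Δ0 y=0 u=0 x=1 z=1 p=1 n0=0 r=1 v=0 n1=1 clk=1
t11.Δ1 y=0 u=0 x=1 z=1 p=1 n0=0 r=1 v=0 n1=0 clk=0
t11.Δ2 y=1 u=0 x=1 z=1 p=1 n0=0 r=1 v=1 n1=0 clk=0
t11.Δ3 y=1 u=1 x=1 z=1 p=0 n0=0 r=1 v=1 n1=0 clk=0
t11.Δ4 y=1 u=1 x=1 z=1 p=0 n0=0 r=1 v=0 n1=0 clk=0
t11.Δ5 y=1 u=0 x=1 z=1 p=0 n0=0 r=1 v=0 n1=0 clk=0
t12.Δ0 y=1 u=0 x=1 z=1 p=0 n0=0 r=1 v=0 n1=0 clk=0
t12.Δ1 y=1 u=0 x=1 z=1 p=0 n0=0 r=1 v=0 n1=1 clk=1
t12.Δ2 y=0 u=0 x=0 z=0 p=0 n0=0 r=1 v=1 n1=1 clk=1
t12.Δ3 y=1 u=1 x=0 z=0 p=1 n0=0 r=1 v=1 n1=1 clk=1
t12.Δ4 y=1 u=1 x=0 z=0 p=0 n0=0 r=1 v=0 n1=1 clk=1
t12.Δ5 y=1 u=0 x=0 z=0 p=0 n0=0 r=1 v=1 n1=1 clk=1
t12.Δ6 y=1 u=1 x=0 z=0 p=0 n0=0 r=1 v=1 n1=1 clk=1
t13.Δ0 y=1 u=1 x=0 z=0 p=0 n0=0 r=1 v=1 n1=1 clk=1
t13.Δ1 y=1 u=1 x=0 z=0 p=0 n0=0 r=1 v=1 n1=0 clk=0
t13.Δ2 y=0 u=1 x=0 z=0 p=0 n0=0 r=1 v=0 n1=0 clk=0
t13.Δ3 y=0 u=0 x=0 z=0 p=1 n0=0 r=1 v=0 n1=0 clk=0
t13.Δ4 y=0 u=0 x=0 z=0 p=1 n0=0 r=1 v=1 n1=0 clk=0
t13.Δ5 y=0 u=1 x=0 z=0 p=1 n0=0 r=1 v=1 n1=0 clk=0
t14.Δ0 y=0 u=1 x=0 z=0 p=1 n0=0 r=1 v=1 n1=0 clk=0
t14.Δ1 y=0 u=1 x=0 z=0 p=1 n0=0 r=1 v=1 n1=1 clk=1
t14.Δ2 y=1 u=1 x=1 z=1 p=1 n0=0 r=1 v=0 n1=1 clk=1
t14.Δ3 y=0 u=0 x=1 z=1 p=0 n0=0 r=1 v=0 n1=1 clk=1
t14.Δ4 y=0 u=0 x=1 z=1 p=1 n0=0 r=1 v=1 n1=1 clk=1
t14.Δ5 y=0 u=1 x=1 z=1 p=1 n0=0 r=1 v=0 n1=1 clk=1
t14.Δ6 y=0 u=0 x=1 z=1 p=1 n0=0 r=1 v=0 n1=1 clk=1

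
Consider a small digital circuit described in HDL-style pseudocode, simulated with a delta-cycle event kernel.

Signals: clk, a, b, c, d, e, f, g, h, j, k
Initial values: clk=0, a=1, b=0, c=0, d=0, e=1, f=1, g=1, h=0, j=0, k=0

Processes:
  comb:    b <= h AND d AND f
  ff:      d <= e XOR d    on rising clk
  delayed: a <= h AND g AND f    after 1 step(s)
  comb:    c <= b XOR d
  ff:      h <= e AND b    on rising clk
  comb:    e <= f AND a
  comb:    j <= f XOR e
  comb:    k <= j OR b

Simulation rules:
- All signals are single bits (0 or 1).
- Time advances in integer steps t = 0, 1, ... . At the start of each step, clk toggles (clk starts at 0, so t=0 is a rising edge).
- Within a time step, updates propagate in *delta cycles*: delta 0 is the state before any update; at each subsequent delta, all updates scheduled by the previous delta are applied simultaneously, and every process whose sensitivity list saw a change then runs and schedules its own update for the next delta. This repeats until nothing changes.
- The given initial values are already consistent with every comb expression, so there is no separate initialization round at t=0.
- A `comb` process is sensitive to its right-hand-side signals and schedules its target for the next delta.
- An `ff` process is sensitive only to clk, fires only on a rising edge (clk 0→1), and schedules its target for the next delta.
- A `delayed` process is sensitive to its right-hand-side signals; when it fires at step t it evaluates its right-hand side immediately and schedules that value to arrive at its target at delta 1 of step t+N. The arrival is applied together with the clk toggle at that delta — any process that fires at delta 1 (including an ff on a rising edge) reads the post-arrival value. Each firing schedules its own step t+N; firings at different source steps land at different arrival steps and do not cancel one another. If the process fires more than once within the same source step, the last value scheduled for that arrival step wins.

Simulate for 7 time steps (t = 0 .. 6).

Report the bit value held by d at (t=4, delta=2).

t=0 Δ0: j=0 a=1 e=1 c=0 h=0 d=0 k=0 b=0 f=1 clk=0 g=1
  Δ1: clk:0→1
  Δ2: d:0→1
  Δ3: c:0→1
  (3Δ to stable)
t=1 Δ0: j=0 a=1 e=1 c=1 h=0 d=1 k=0 b=0 f=1 clk=1 g=1
  Δ1: clk:1→0
  (1Δ to stable)
t=2 Δ0: j=0 a=1 e=1 c=1 h=0 d=1 k=0 b=0 f=1 clk=0 g=1
  Δ1: clk:0→1
  Δ2: d:1→0
  Δ3: c:1→0
  (3Δ to stable)
t=3 Δ0: j=0 a=1 e=1 c=0 h=0 d=0 k=0 b=0 f=1 clk=1 g=1
  Δ1: clk:1→0
  (1Δ to stable)
t=4 Δ0: j=0 a=1 e=1 c=0 h=0 d=0 k=0 b=0 f=1 clk=0 g=1
  Δ1: clk:0→1
  Δ2: d:0→1
  Δ3: c:0→1
  (3Δ to stable)
t=5 Δ0: j=0 a=1 e=1 c=1 h=0 d=1 k=0 b=0 f=1 clk=1 g=1
  Δ1: clk:1→0
  (1Δ to stable)
t=6 Δ0: j=0 a=1 e=1 c=1 h=0 d=1 k=0 b=0 f=1 clk=0 g=1
  Δ1: clk:0→1
  Δ2: d:1→0
  Δ3: c:1→0
  (3Δ to stable)

1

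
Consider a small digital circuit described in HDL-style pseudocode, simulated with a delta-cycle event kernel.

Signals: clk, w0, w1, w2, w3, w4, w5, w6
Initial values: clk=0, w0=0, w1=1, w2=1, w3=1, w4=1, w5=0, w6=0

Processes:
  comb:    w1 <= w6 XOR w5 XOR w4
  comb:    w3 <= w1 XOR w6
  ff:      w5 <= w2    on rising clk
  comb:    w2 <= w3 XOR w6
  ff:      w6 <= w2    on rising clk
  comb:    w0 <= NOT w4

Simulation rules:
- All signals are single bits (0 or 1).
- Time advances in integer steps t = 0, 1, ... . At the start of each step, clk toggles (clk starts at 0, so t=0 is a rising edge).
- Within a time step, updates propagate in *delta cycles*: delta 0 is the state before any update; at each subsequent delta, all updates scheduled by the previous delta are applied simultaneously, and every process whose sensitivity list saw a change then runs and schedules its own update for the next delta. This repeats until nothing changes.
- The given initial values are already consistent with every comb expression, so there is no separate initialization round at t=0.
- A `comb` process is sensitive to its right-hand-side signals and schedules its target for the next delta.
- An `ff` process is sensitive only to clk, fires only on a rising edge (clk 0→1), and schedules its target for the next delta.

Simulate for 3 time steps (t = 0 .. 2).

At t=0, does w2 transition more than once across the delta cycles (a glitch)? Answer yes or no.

[bits: w1,w0,w3,clk,w4,w2,w5,w6]
t=0: Δ0=10101100 Δ1=10111100 Δ2=10111111 Δ3=10011011 Δ4=10011111 | 4Δ
t=1: Δ0=10011111 Δ1=10001111 | 1Δ
t=2: Δ0=10001111 Δ1=10011111 | 1Δ

yes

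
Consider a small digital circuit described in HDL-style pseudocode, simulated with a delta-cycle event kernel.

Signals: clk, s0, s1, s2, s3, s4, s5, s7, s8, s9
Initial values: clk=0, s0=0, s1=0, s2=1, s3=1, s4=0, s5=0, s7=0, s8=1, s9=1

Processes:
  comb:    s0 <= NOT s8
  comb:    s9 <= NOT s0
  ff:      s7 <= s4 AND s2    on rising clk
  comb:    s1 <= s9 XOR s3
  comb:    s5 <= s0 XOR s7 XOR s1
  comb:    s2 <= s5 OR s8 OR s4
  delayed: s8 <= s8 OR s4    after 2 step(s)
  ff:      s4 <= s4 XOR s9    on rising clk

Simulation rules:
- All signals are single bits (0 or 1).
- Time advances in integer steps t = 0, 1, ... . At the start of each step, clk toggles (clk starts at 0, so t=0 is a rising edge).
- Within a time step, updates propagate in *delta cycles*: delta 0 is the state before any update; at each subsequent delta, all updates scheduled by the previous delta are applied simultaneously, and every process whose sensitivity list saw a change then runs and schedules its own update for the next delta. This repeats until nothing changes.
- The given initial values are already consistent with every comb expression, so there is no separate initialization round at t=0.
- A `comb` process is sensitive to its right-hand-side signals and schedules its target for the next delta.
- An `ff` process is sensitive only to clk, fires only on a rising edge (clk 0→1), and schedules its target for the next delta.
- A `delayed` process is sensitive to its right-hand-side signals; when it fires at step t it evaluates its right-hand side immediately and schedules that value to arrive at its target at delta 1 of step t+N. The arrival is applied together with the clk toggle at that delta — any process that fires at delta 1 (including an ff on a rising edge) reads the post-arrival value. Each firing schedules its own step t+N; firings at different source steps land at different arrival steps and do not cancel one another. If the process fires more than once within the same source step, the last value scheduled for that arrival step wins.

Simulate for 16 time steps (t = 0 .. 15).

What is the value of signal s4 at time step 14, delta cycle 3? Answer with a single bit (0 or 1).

t=0 Δ0: s3=1 s4=0 s0=0 s2=1 s5=0 clk=0 s9=1 s8=1 s7=0 s1=0
  Δ1: clk:0→1
  Δ2: s4:0→1
  (2Δ to stable)
t=1 Δ0: s3=1 s4=1 s0=0 s2=1 s5=0 clk=1 s9=1 s8=1 s7=0 s1=0
  Δ1: clk:1→0
  (1Δ to stable)
t=2 Δ0: s3=1 s4=1 s0=0 s2=1 s5=0 clk=0 s9=1 s8=1 s7=0 s1=0
  Δ1: clk:0→1
  Δ2: s4:1→0, s7:0→1
  Δ3: s5:0→1
  (3Δ to stable)
t=3 Δ0: s3=1 s4=0 s0=0 s2=1 s5=1 clk=1 s9=1 s8=1 s7=1 s1=0
  Δ1: clk:1→0
  (1Δ to stable)
t=4 Δ0: s3=1 s4=0 s0=0 s2=1 s5=1 clk=0 s9=1 s8=1 s7=1 s1=0
  Δ1: clk:0→1
  Δ2: s4:0→1, s7:1→0
  Δ3: s5:1→0
  (3Δ to stable)
t=5 Δ0: s3=1 s4=1 s0=0 s2=1 s5=0 clk=1 s9=1 s8=1 s7=0 s1=0
  Δ1: clk:1→0
  (1Δ to stable)
t=6 Δ0: s3=1 s4=1 s0=0 s2=1 s5=0 clk=0 s9=1 s8=1 s7=0 s1=0
  Δ1: clk:0→1
  Δ2: s4:1→0, s7:0→1
  Δ3: s5:0→1
  (3Δ to stable)
t=7 Δ0: s3=1 s4=0 s0=0 s2=1 s5=1 clk=1 s9=1 s8=1 s7=1 s1=0
  Δ1: clk:1→0
  (1Δ to stable)
t=8 Δ0: s3=1 s4=0 s0=0 s2=1 s5=1 clk=0 s9=1 s8=1 s7=1 s1=0
  Δ1: clk:0→1
  Δ2: s4:0→1, s7:1→0
  Δ3: s5:1→0
  (3Δ to stable)
t=9 Δ0: s3=1 s4=1 s0=0 s2=1 s5=0 clk=1 s9=1 s8=1 s7=0 s1=0
  Δ1: clk:1→0
  (1Δ to stable)
t=10 Δ0: s3=1 s4=1 s0=0 s2=1 s5=0 clk=0 s9=1 s8=1 s7=0 s1=0
  Δ1: clk:0→1
  Δ2: s4:1→0, s7:0→1
  Δ3: s5:0→1
  (3Δ to stable)
t=11 Δ0: s3=1 s4=0 s0=0 s2=1 s5=1 clk=1 s9=1 s8=1 s7=1 s1=0
  Δ1: clk:1→0
  (1Δ to stable)
t=12 Δ0: s3=1 s4=0 s0=0 s2=1 s5=1 clk=0 s9=1 s8=1 s7=1 s1=0
  Δ1: clk:0→1
  Δ2: s4:0→1, s7:1→0
  Δ3: s5:1→0
  (3Δ to stable)
t=13 Δ0: s3=1 s4=1 s0=0 s2=1 s5=0 clk=1 s9=1 s8=1 s7=0 s1=0
  Δ1: clk:1→0
  (1Δ to stable)
t=14 Δ0: s3=1 s4=1 s0=0 s2=1 s5=0 clk=0 s9=1 s8=1 s7=0 s1=0
  Δ1: clk:0→1
  Δ2: s4:1→0, s7:0→1
  Δ3: s5:0→1
  (3Δ to stable)
t=15 Δ0: s3=1 s4=0 s0=0 s2=1 s5=1 clk=1 s9=1 s8=1 s7=1 s1=0
  Δ1: clk:1→0
  (1Δ to stable)

0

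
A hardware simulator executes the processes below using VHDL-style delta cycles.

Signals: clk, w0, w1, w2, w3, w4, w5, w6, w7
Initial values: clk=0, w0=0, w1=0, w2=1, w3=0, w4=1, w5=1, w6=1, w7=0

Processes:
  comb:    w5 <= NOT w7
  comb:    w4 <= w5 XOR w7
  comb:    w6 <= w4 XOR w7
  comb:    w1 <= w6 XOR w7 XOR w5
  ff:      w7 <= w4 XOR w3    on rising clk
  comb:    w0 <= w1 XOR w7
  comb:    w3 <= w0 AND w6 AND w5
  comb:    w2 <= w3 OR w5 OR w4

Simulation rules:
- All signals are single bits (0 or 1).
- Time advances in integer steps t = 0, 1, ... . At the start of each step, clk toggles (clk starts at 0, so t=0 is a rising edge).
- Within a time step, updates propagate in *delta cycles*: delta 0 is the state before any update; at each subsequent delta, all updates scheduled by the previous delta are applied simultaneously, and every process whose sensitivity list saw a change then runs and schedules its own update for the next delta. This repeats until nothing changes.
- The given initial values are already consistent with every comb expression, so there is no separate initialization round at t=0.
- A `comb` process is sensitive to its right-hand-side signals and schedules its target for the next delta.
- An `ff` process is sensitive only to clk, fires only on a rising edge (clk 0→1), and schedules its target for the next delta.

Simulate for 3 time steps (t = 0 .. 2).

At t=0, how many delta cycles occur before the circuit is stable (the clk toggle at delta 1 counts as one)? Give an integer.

[bits: w2,w1,w3,w5,w7,w6,w0,clk,w4]
t=0: Δ0=100101001 Δ1=100101011 Δ2=100111011 Δ3=110010110 Δ4=010011011 Δ5=100010011 Δ6=110010111 Δ7=110010011 | 7Δ
t=1: Δ0=110010011 Δ1=110010001 | 1Δ
t=2: Δ0=110010001 Δ1=110010011 | 1Δ

7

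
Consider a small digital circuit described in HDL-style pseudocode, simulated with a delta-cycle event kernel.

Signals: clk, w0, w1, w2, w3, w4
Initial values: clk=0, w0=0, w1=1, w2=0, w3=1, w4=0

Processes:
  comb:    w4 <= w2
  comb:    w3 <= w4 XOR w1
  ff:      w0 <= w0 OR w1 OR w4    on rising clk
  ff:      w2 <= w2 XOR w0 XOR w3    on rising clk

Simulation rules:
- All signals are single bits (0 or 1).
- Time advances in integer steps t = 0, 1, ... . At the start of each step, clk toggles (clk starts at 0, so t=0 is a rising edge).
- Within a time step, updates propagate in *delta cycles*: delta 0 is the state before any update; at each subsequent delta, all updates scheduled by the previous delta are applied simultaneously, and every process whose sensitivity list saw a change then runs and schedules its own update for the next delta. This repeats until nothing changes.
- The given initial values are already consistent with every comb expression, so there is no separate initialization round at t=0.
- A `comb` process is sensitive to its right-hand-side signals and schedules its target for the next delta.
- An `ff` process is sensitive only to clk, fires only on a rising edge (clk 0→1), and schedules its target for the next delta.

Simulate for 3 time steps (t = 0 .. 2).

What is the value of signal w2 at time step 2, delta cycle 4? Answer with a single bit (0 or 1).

0

t0.Δ0 w2=0 clk=0 w3=1 w0=0 w1=1 w4=0
t0.Δ1 w2=0 clk=1 w3=1 w0=0 w1=1 w4=0
t0.Δ2 w2=1 clk=1 w3=1 w0=1 w1=1 w4=0
t0.Δ3 w2=1 clk=1 w3=1 w0=1 w1=1 w4=1
t0.Δ4 w2=1 clk=1 w3=0 w0=1 w1=1 w4=1
t1.Δ0 w2=1 clk=1 w3=0 w0=1 w1=1 w4=1
t1.Δ1 w2=1 clk=0 w3=0 w0=1 w1=1 w4=1
t2.Δ0 w2=1 clk=0 w3=0 w0=1 w1=1 w4=1
t2.Δ1 w2=1 clk=1 w3=0 w0=1 w1=1 w4=1
t2.Δ2 w2=0 clk=1 w3=0 w0=1 w1=1 w4=1
t2.Δ3 w2=0 clk=1 w3=0 w0=1 w1=1 w4=0
t2.Δ4 w2=0 clk=1 w3=1 w0=1 w1=1 w4=0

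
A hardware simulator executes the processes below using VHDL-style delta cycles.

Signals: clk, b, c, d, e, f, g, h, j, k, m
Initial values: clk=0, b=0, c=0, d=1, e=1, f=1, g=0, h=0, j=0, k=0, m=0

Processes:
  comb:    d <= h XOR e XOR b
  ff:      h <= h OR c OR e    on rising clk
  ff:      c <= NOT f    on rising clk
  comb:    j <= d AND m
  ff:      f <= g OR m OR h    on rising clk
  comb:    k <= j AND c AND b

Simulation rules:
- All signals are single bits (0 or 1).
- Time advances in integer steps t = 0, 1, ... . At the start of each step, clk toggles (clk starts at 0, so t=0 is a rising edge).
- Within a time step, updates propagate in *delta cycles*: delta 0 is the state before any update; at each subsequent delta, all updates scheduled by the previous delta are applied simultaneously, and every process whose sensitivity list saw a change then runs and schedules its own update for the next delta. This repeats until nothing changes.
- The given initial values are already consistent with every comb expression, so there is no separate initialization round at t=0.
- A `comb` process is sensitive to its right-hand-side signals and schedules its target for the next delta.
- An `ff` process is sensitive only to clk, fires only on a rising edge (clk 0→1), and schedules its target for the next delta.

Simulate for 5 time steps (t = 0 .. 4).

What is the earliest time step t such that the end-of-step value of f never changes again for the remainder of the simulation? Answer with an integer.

t0.Δ0 d=1 b=0 m=0 j=0 h=0 f=1 g=0 clk=0 e=1 c=0 k=0
t0.Δ1 d=1 b=0 m=0 j=0 h=0 f=1 g=0 clk=1 e=1 c=0 k=0
t0.Δ2 d=1 b=0 m=0 j=0 h=1 f=0 g=0 clk=1 e=1 c=0 k=0
t0.Δ3 d=0 b=0 m=0 j=0 h=1 f=0 g=0 clk=1 e=1 c=0 k=0
t1.Δ0 d=0 b=0 m=0 j=0 h=1 f=0 g=0 clk=1 e=1 c=0 k=0
t1.Δ1 d=0 b=0 m=0 j=0 h=1 f=0 g=0 clk=0 e=1 c=0 k=0
t2.Δ0 d=0 b=0 m=0 j=0 h=1 f=0 g=0 clk=0 e=1 c=0 k=0
t2.Δ1 d=0 b=0 m=0 j=0 h=1 f=0 g=0 clk=1 e=1 c=0 k=0
t2.Δ2 d=0 b=0 m=0 j=0 h=1 f=1 g=0 clk=1 e=1 c=1 k=0
t3.Δ0 d=0 b=0 m=0 j=0 h=1 f=1 g=0 clk=1 e=1 c=1 k=0
t3.Δ1 d=0 b=0 m=0 j=0 h=1 f=1 g=0 clk=0 e=1 c=1 k=0
t4.Δ0 d=0 b=0 m=0 j=0 h=1 f=1 g=0 clk=0 e=1 c=1 k=0
t4.Δ1 d=0 b=0 m=0 j=0 h=1 f=1 g=0 clk=1 e=1 c=1 k=0
t4.Δ2 d=0 b=0 m=0 j=0 h=1 f=1 g=0 clk=1 e=1 c=0 k=0

2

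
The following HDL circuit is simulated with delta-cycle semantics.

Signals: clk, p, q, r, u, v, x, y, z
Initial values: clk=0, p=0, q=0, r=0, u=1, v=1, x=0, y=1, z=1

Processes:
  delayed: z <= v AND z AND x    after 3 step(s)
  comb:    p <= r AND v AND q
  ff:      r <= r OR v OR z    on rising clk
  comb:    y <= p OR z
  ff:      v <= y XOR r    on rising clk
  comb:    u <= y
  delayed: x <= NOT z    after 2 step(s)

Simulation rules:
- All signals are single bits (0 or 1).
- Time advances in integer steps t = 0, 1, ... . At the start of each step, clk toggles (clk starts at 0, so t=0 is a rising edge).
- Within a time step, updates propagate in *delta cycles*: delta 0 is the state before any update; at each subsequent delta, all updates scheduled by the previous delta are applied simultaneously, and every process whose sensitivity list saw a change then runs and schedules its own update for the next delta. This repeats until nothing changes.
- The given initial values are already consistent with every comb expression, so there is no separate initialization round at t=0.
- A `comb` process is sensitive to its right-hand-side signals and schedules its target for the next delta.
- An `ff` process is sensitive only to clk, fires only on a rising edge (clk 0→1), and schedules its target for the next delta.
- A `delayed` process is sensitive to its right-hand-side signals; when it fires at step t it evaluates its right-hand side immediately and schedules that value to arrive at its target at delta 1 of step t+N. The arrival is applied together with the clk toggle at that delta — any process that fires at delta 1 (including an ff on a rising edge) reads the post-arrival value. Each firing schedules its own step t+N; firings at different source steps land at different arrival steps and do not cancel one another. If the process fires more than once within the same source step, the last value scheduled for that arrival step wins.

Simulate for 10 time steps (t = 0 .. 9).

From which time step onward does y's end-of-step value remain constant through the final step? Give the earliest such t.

5

t=0 Δ0: r=0 y=1 z=1 clk=0 x=0 u=1 p=0 v=1 q=0
  Δ1: clk:0→1
  Δ2: r:0→1
  (2Δ to stable)
t=1 Δ0: r=1 y=1 z=1 clk=1 x=0 u=1 p=0 v=1 q=0
  Δ1: clk:1→0
  (1Δ to stable)
t=2 Δ0: r=1 y=1 z=1 clk=0 x=0 u=1 p=0 v=1 q=0
  Δ1: clk:0→1
  Δ2: v:1→0
  (2Δ to stable)
t=3 Δ0: r=1 y=1 z=1 clk=1 x=0 u=1 p=0 v=0 q=0
  Δ1: clk:1→0
  (1Δ to stable)
t=4 Δ0: r=1 y=1 z=1 clk=0 x=0 u=1 p=0 v=0 q=0
  Δ1: clk:0→1
  (1Δ to stable)
t=5 Δ0: r=1 y=1 z=1 clk=1 x=0 u=1 p=0 v=0 q=0
  Δ1: z:1→0, clk:1→0
  Δ2: y:1→0
  Δ3: u:1→0
  (3Δ to stable)
t=6 Δ0: r=1 y=0 z=0 clk=0 x=0 u=0 p=0 v=0 q=0
  Δ1: clk:0→1
  Δ2: v:0→1
  (2Δ to stable)
t=7 Δ0: r=1 y=0 z=0 clk=1 x=0 u=0 p=0 v=1 q=0
  Δ1: clk:1→0, x:0→1
  (1Δ to stable)
t=8 Δ0: r=1 y=0 z=0 clk=0 x=1 u=0 p=0 v=1 q=0
  Δ1: clk:0→1
  (1Δ to stable)
t=9 Δ0: r=1 y=0 z=0 clk=1 x=1 u=0 p=0 v=1 q=0
  Δ1: clk:1→0
  (1Δ to stable)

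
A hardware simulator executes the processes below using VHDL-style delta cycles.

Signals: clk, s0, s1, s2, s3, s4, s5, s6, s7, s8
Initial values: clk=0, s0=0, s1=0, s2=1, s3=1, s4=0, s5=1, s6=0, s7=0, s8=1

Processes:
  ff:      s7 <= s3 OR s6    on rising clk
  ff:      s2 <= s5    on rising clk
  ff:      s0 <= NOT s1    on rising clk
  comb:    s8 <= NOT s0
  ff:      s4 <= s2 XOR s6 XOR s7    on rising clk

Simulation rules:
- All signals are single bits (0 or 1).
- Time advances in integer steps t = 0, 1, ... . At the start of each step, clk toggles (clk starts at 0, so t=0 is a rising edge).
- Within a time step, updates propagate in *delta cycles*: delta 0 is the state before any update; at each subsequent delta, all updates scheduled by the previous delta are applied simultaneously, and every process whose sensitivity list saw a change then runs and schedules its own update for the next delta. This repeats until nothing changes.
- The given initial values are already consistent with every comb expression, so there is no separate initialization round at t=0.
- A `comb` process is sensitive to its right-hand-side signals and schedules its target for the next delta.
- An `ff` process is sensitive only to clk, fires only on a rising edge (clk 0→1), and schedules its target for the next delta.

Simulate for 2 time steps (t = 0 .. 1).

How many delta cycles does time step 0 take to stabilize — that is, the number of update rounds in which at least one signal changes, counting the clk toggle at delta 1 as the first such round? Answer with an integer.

t0.Δ0 s6=0 s8=1 s0=0 s2=1 s7=0 s1=0 s5=1 s3=1 clk=0 s4=0
t0.Δ1 s6=0 s8=1 s0=0 s2=1 s7=0 s1=0 s5=1 s3=1 clk=1 s4=0
t0.Δ2 s6=0 s8=1 s0=1 s2=1 s7=1 s1=0 s5=1 s3=1 clk=1 s4=1
t0.Δ3 s6=0 s8=0 s0=1 s2=1 s7=1 s1=0 s5=1 s3=1 clk=1 s4=1
t1.Δ0 s6=0 s8=0 s0=1 s2=1 s7=1 s1=0 s5=1 s3=1 clk=1 s4=1
t1.Δ1 s6=0 s8=0 s0=1 s2=1 s7=1 s1=0 s5=1 s3=1 clk=0 s4=1

3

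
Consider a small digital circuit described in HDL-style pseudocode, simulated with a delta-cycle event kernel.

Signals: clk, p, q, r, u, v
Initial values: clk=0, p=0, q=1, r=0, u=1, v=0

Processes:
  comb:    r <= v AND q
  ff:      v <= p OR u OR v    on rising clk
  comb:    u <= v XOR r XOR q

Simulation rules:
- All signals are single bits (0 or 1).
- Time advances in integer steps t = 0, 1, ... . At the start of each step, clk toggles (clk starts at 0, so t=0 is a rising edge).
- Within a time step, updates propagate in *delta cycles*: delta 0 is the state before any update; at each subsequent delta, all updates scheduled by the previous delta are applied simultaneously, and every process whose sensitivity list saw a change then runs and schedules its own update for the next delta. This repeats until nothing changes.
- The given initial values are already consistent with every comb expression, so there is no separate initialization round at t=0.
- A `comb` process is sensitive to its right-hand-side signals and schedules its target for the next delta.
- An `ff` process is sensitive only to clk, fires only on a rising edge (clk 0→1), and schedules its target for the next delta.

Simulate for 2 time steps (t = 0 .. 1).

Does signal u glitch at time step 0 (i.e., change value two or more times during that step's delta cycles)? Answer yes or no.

[bits: v,r,p,q,clk,u]
t=0: Δ0=000101 Δ1=000111 Δ2=100111 Δ3=110110 Δ4=110111 | 4Δ
t=1: Δ0=110111 Δ1=110101 | 1Δ

yes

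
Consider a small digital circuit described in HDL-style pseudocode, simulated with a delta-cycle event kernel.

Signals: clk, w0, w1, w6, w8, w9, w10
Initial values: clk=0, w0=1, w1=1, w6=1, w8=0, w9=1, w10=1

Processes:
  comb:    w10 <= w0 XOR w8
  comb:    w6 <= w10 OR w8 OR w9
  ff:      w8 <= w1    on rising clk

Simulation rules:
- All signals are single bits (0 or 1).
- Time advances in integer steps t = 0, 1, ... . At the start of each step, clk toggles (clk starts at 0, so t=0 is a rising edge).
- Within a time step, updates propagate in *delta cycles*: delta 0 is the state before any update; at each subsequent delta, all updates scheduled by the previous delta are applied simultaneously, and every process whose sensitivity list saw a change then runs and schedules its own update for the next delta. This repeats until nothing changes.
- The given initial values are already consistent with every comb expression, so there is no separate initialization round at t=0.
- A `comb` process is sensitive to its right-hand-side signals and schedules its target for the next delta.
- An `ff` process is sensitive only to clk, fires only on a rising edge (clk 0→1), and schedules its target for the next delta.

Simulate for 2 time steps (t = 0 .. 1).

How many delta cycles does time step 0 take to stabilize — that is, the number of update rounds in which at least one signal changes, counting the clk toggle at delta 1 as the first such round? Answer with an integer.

3

t0.Δ0 w9=1 w0=1 w8=0 w1=1 w6=1 w10=1 clk=0
t0.Δ1 w9=1 w0=1 w8=0 w1=1 w6=1 w10=1 clk=1
t0.Δ2 w9=1 w0=1 w8=1 w1=1 w6=1 w10=1 clk=1
t0.Δ3 w9=1 w0=1 w8=1 w1=1 w6=1 w10=0 clk=1
t1.Δ0 w9=1 w0=1 w8=1 w1=1 w6=1 w10=0 clk=1
t1.Δ1 w9=1 w0=1 w8=1 w1=1 w6=1 w10=0 clk=0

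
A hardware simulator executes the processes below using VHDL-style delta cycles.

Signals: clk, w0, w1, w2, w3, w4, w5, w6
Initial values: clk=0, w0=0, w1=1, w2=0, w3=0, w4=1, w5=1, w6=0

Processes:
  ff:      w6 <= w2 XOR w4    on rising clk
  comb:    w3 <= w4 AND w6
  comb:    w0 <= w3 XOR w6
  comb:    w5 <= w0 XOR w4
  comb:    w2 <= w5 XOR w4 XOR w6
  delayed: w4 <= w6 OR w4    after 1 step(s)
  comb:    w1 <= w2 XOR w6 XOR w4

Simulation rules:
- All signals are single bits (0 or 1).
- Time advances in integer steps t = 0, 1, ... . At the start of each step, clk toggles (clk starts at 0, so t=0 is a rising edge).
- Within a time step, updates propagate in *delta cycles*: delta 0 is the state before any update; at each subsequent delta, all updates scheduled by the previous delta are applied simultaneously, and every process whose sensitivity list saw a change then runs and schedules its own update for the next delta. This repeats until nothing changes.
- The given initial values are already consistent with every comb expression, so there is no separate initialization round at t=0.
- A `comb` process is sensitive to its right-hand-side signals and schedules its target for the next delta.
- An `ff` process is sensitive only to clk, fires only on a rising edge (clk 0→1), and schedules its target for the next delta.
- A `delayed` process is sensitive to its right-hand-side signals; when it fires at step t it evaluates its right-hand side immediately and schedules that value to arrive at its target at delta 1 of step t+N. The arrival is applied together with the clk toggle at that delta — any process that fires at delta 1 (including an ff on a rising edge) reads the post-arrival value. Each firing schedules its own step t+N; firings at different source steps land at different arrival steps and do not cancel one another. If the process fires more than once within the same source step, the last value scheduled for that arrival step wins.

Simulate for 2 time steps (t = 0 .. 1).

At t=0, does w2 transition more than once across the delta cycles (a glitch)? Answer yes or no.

[bits: w0,w3,w4,w6,w1,w5,clk,w2]
t=0: Δ0=00101100 Δ1=00101110 Δ2=00111110 Δ3=11110111 Δ4=01111011 Δ5=01111110 Δ6=01110111 Δ7=01111111 | 7Δ
t=1: Δ0=01111111 Δ1=01111101 | 1Δ

yes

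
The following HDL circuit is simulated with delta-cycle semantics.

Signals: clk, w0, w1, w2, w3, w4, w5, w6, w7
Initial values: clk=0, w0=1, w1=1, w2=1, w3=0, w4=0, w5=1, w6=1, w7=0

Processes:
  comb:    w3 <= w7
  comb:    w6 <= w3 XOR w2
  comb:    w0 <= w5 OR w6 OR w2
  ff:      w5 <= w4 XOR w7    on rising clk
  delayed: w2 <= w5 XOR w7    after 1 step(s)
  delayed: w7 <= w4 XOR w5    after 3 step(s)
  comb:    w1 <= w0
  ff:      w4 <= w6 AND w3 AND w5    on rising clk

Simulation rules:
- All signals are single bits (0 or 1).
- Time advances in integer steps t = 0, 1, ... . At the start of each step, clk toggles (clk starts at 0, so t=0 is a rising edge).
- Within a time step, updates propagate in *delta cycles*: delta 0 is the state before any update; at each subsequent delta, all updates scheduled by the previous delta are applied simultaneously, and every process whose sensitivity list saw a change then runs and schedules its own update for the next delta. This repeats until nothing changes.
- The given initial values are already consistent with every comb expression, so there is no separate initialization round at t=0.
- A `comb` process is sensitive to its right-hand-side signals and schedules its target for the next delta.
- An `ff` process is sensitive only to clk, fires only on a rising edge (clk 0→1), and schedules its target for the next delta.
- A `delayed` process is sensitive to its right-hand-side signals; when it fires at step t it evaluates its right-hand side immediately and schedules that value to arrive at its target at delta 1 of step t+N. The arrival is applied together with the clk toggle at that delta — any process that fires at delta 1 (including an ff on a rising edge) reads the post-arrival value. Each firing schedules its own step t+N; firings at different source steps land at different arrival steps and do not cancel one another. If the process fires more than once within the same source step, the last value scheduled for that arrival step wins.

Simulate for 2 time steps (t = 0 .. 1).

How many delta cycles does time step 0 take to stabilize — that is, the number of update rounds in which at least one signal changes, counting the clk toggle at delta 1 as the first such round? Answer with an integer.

2

[bits: w2,w5,w1,clk,w7,w6,w0,w4,w3]
t=0: Δ0=111001100 Δ1=111101100 Δ2=101101100 | 2Δ
t=1: Δ0=101101100 Δ1=001001100 Δ2=001000100 Δ3=001000000 Δ4=000000000 | 4Δ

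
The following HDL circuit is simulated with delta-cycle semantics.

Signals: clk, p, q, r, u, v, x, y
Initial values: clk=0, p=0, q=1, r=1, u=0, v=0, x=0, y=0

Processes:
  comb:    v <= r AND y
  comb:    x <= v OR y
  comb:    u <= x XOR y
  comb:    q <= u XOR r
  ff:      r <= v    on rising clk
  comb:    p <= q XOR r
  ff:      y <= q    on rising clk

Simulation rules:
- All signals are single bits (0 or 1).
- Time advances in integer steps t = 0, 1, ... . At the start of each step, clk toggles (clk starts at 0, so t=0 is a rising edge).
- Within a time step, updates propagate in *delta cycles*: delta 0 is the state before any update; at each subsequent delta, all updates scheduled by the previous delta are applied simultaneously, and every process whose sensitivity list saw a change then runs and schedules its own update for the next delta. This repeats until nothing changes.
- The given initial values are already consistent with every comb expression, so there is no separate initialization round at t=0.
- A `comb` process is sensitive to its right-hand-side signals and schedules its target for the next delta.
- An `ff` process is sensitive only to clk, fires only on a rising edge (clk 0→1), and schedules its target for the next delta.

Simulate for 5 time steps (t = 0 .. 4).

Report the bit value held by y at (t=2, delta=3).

0

[bits: p,clk,u,r,v,q,x,y]
t=0: Δ0=00010100 Δ1=01010100 Δ2=01000101 Δ3=11100011 Δ4=01000111 Δ5=11000011 Δ6=01000011 | 6Δ
t=1: Δ0=01000011 Δ1=00000011 | 1Δ
t=2: Δ0=00000011 Δ1=01000011 Δ2=01000010 Δ3=01100000 Δ4=01000100 Δ5=11000000 Δ6=01000000 | 6Δ
t=3: Δ0=01000000 Δ1=00000000 | 1Δ
t=4: Δ0=00000000 Δ1=01000000 | 1Δ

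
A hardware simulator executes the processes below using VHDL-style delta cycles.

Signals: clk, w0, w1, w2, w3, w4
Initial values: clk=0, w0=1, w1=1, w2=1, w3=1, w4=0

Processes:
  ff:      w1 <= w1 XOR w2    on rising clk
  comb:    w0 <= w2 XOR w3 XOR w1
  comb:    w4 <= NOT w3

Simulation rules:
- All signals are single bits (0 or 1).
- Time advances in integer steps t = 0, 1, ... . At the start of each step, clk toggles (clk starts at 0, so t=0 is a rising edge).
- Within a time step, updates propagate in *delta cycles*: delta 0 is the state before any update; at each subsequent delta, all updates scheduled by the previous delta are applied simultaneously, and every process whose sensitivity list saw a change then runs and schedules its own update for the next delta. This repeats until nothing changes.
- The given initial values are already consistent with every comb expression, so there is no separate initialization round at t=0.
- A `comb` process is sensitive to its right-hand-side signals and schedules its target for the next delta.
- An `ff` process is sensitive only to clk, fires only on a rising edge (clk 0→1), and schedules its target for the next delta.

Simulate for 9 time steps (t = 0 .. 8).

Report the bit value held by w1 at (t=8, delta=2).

t=0 Δ0: w0=1 w2=1 w4=0 clk=0 w1=1 w3=1
  Δ1: clk:0→1
  Δ2: w1:1→0
  Δ3: w0:1→0
  (3Δ to stable)
t=1 Δ0: w0=0 w2=1 w4=0 clk=1 w1=0 w3=1
  Δ1: clk:1→0
  (1Δ to stable)
t=2 Δ0: w0=0 w2=1 w4=0 clk=0 w1=0 w3=1
  Δ1: clk:0→1
  Δ2: w1:0→1
  Δ3: w0:0→1
  (3Δ to stable)
t=3 Δ0: w0=1 w2=1 w4=0 clk=1 w1=1 w3=1
  Δ1: clk:1→0
  (1Δ to stable)
t=4 Δ0: w0=1 w2=1 w4=0 clk=0 w1=1 w3=1
  Δ1: clk:0→1
  Δ2: w1:1→0
  Δ3: w0:1→0
  (3Δ to stable)
t=5 Δ0: w0=0 w2=1 w4=0 clk=1 w1=0 w3=1
  Δ1: clk:1→0
  (1Δ to stable)
t=6 Δ0: w0=0 w2=1 w4=0 clk=0 w1=0 w3=1
  Δ1: clk:0→1
  Δ2: w1:0→1
  Δ3: w0:0→1
  (3Δ to stable)
t=7 Δ0: w0=1 w2=1 w4=0 clk=1 w1=1 w3=1
  Δ1: clk:1→0
  (1Δ to stable)
t=8 Δ0: w0=1 w2=1 w4=0 clk=0 w1=1 w3=1
  Δ1: clk:0→1
  Δ2: w1:1→0
  Δ3: w0:1→0
  (3Δ to stable)

0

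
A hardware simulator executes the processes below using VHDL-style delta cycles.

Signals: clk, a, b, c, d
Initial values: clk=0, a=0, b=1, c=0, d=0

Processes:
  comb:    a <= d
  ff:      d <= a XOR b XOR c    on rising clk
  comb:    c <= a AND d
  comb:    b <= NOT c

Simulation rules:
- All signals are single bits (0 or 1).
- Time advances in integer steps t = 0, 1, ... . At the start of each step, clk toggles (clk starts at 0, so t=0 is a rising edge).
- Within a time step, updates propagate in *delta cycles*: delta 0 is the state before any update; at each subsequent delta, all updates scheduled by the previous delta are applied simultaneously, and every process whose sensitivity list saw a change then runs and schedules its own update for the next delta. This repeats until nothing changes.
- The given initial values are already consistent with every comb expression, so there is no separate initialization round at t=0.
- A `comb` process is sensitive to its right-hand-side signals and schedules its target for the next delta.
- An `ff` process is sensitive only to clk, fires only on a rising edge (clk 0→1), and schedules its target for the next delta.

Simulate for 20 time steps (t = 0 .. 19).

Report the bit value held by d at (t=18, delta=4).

0

t=0 Δ0: d=0 c=0 a=0 b=1 clk=0
  Δ1: clk:0→1
  Δ2: d:0→1
  Δ3: a:0→1
  Δ4: c:0→1
  Δ5: b:1→0
  (5Δ to stable)
t=1 Δ0: d=1 c=1 a=1 b=0 clk=1
  Δ1: clk:1→0
  (1Δ to stable)
t=2 Δ0: d=1 c=1 a=1 b=0 clk=0
  Δ1: clk:0→1
  Δ2: d:1→0
  Δ3: c:1→0, a:1→0
  Δ4: b:0→1
  (4Δ to stable)
t=3 Δ0: d=0 c=0 a=0 b=1 clk=1
  Δ1: clk:1→0
  (1Δ to stable)
t=4 Δ0: d=0 c=0 a=0 b=1 clk=0
  Δ1: clk:0→1
  Δ2: d:0→1
  Δ3: a:0→1
  Δ4: c:0→1
  Δ5: b:1→0
  (5Δ to stable)
t=5 Δ0: d=1 c=1 a=1 b=0 clk=1
  Δ1: clk:1→0
  (1Δ to stable)
t=6 Δ0: d=1 c=1 a=1 b=0 clk=0
  Δ1: clk:0→1
  Δ2: d:1→0
  Δ3: c:1→0, a:1→0
  Δ4: b:0→1
  (4Δ to stable)
t=7 Δ0: d=0 c=0 a=0 b=1 clk=1
  Δ1: clk:1→0
  (1Δ to stable)
t=8 Δ0: d=0 c=0 a=0 b=1 clk=0
  Δ1: clk:0→1
  Δ2: d:0→1
  Δ3: a:0→1
  Δ4: c:0→1
  Δ5: b:1→0
  (5Δ to stable)
t=9 Δ0: d=1 c=1 a=1 b=0 clk=1
  Δ1: clk:1→0
  (1Δ to stable)
t=10 Δ0: d=1 c=1 a=1 b=0 clk=0
  Δ1: clk:0→1
  Δ2: d:1→0
  Δ3: c:1→0, a:1→0
  Δ4: b:0→1
  (4Δ to stable)
t=11 Δ0: d=0 c=0 a=0 b=1 clk=1
  Δ1: clk:1→0
  (1Δ to stable)
t=12 Δ0: d=0 c=0 a=0 b=1 clk=0
  Δ1: clk:0→1
  Δ2: d:0→1
  Δ3: a:0→1
  Δ4: c:0→1
  Δ5: b:1→0
  (5Δ to stable)
t=13 Δ0: d=1 c=1 a=1 b=0 clk=1
  Δ1: clk:1→0
  (1Δ to stable)
t=14 Δ0: d=1 c=1 a=1 b=0 clk=0
  Δ1: clk:0→1
  Δ2: d:1→0
  Δ3: c:1→0, a:1→0
  Δ4: b:0→1
  (4Δ to stable)
t=15 Δ0: d=0 c=0 a=0 b=1 clk=1
  Δ1: clk:1→0
  (1Δ to stable)
t=16 Δ0: d=0 c=0 a=0 b=1 clk=0
  Δ1: clk:0→1
  Δ2: d:0→1
  Δ3: a:0→1
  Δ4: c:0→1
  Δ5: b:1→0
  (5Δ to stable)
t=17 Δ0: d=1 c=1 a=1 b=0 clk=1
  Δ1: clk:1→0
  (1Δ to stable)
t=18 Δ0: d=1 c=1 a=1 b=0 clk=0
  Δ1: clk:0→1
  Δ2: d:1→0
  Δ3: c:1→0, a:1→0
  Δ4: b:0→1
  (4Δ to stable)
t=19 Δ0: d=0 c=0 a=0 b=1 clk=1
  Δ1: clk:1→0
  (1Δ to stable)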